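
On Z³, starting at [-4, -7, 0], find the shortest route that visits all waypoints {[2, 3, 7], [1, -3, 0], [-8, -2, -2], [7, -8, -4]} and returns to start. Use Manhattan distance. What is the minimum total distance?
80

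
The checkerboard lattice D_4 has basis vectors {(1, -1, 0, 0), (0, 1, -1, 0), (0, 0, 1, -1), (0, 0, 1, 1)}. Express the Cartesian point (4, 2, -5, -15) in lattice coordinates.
4b₁ + 6b₂ + 8b₃ - 7b₄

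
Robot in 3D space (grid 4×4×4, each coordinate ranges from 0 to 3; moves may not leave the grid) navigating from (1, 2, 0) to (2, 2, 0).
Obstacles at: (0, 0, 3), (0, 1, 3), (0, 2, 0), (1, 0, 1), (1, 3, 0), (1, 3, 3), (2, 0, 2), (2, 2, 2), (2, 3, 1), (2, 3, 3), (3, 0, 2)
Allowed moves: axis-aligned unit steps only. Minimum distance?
1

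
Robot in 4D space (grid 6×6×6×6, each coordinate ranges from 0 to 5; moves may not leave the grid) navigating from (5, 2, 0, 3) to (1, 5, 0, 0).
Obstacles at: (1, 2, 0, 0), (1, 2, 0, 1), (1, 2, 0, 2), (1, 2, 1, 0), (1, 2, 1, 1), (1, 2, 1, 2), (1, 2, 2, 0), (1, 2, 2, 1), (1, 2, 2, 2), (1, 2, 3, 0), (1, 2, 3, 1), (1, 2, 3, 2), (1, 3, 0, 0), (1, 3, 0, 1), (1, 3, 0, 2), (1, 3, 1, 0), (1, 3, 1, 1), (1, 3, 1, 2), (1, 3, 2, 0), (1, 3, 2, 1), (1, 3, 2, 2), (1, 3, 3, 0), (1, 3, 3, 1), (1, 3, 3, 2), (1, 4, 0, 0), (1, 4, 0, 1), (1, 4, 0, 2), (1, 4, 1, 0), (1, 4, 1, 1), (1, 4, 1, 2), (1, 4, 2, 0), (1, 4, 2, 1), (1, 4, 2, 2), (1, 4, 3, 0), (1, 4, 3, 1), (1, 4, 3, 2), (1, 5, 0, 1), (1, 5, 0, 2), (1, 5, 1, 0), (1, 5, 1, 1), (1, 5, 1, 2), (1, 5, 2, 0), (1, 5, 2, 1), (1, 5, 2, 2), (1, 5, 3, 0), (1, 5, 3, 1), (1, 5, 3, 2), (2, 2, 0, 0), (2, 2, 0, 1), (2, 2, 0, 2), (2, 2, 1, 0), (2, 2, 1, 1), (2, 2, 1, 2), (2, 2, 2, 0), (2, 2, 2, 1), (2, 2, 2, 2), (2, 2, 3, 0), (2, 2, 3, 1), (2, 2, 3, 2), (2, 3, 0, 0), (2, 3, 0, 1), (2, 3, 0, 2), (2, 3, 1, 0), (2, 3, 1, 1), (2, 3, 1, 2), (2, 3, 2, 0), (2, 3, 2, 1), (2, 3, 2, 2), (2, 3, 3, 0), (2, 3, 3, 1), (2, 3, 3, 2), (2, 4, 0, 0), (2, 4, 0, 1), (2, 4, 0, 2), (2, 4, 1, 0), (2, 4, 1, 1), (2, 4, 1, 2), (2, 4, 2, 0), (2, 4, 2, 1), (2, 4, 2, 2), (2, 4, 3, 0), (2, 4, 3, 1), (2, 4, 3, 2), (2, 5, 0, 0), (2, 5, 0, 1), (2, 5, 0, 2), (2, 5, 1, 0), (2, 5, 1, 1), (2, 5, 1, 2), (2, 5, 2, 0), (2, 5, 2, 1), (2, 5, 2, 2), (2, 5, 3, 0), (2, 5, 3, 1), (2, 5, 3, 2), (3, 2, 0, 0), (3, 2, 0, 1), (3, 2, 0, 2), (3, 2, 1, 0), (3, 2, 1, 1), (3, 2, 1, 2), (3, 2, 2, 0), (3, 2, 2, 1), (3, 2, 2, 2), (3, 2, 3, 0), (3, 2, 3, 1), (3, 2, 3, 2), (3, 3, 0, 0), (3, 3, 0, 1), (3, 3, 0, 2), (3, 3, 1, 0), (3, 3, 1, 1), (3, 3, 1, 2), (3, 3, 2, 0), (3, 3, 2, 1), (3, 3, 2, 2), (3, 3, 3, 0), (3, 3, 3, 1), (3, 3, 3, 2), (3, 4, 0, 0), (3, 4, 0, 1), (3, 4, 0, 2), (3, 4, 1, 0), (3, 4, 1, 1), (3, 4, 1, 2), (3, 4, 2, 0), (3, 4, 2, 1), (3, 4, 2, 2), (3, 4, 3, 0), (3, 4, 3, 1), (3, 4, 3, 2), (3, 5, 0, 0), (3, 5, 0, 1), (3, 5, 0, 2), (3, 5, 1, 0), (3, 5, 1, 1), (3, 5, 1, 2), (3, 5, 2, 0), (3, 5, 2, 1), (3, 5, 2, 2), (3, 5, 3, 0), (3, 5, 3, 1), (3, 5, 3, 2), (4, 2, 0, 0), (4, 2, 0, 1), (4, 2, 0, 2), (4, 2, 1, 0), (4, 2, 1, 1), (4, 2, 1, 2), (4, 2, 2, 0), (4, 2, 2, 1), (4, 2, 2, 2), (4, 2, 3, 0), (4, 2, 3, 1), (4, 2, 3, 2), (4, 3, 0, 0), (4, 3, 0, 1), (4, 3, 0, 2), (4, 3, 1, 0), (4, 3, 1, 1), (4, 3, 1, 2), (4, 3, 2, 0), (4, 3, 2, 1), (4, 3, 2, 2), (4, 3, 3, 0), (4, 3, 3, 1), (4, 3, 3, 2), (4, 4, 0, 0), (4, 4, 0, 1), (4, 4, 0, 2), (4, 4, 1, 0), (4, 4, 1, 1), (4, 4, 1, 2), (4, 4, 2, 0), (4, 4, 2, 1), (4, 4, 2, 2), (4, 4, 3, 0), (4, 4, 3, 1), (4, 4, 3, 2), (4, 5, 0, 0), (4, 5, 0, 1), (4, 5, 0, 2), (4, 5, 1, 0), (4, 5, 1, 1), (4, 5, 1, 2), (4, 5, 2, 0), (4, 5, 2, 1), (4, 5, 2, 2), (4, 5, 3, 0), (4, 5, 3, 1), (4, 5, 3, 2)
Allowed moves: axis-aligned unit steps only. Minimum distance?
12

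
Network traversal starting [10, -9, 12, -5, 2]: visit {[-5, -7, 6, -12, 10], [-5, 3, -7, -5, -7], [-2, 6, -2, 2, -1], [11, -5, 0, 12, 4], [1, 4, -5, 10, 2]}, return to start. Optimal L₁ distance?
192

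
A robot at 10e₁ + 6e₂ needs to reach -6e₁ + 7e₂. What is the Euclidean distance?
16.0312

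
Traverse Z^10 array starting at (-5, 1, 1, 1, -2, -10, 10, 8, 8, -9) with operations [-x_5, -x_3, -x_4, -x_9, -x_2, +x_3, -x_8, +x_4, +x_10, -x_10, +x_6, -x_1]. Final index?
(-6, 0, 1, 1, -3, -9, 10, 7, 7, -9)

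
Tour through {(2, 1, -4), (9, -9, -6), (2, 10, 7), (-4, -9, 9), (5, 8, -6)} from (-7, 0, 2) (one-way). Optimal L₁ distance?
95
(one optimal route: (-7, 0, 2) → (-4, -9, 9) → (2, 10, 7) → (5, 8, -6) → (2, 1, -4) → (9, -9, -6))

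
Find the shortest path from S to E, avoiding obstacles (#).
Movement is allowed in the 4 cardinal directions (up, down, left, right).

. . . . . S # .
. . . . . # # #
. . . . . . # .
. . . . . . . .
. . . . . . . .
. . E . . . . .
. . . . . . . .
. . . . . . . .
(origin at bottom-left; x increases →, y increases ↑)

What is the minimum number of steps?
8
(one shortest path: (5, 7) → (4, 7) → (3, 7) → (2, 7) → (2, 6) → (2, 5) → (2, 4) → (2, 3) → (2, 2))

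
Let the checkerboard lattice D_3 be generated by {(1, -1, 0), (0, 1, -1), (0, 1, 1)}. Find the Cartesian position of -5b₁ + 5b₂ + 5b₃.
(-5, 15, 0)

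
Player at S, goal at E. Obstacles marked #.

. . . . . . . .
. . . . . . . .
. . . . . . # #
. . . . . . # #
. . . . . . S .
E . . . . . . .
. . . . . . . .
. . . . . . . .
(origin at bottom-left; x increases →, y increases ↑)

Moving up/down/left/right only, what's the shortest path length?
7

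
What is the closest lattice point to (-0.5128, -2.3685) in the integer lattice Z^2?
(-1, -2)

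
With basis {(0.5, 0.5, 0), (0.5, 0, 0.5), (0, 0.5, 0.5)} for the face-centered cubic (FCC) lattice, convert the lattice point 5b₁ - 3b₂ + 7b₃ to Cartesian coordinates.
(1, 6, 2)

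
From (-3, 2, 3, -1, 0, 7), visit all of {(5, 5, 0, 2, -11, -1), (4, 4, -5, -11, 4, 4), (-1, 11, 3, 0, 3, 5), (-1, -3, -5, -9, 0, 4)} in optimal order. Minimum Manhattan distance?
110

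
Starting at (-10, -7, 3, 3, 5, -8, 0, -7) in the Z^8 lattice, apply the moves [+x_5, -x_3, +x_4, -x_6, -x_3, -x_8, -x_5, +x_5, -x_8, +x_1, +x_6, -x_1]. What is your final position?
(-10, -7, 1, 4, 6, -8, 0, -9)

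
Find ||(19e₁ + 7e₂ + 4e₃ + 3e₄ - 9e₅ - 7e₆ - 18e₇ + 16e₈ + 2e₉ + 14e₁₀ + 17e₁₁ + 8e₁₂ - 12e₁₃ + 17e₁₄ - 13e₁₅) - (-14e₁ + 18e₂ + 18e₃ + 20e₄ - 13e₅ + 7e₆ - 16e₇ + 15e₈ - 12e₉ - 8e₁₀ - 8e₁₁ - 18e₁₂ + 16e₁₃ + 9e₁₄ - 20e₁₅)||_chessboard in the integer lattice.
33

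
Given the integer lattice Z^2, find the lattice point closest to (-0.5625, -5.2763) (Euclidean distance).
(-1, -5)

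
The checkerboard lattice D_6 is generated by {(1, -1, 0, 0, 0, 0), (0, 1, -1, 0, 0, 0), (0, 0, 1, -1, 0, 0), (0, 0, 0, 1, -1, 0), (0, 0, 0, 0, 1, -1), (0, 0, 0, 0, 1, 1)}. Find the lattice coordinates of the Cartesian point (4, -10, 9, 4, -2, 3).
4b₁ - 6b₂ + 3b₃ + 7b₄ + b₅ + 4b₆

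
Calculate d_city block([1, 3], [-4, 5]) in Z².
7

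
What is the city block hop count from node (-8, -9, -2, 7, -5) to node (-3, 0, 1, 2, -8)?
25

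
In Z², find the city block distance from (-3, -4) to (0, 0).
7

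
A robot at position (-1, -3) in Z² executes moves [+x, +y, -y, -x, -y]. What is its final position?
(-1, -4)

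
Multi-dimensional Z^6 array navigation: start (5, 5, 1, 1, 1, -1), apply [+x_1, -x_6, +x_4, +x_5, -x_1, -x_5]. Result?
(5, 5, 1, 2, 1, -2)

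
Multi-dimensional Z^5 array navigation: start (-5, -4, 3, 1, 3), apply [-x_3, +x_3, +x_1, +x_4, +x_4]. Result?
(-4, -4, 3, 3, 3)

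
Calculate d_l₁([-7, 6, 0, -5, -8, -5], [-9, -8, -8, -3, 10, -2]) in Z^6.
47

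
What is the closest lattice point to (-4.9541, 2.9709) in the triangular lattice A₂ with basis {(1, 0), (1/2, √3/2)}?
(-5, 3.464)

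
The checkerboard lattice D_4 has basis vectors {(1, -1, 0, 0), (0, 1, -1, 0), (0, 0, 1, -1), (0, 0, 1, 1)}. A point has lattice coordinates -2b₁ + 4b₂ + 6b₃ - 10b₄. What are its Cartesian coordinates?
(-2, 6, -8, -16)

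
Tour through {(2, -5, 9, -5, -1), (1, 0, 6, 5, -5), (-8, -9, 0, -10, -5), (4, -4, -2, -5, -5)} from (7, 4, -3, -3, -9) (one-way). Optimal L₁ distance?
96
(one optimal route: (7, 4, -3, -3, -9) → (1, 0, 6, 5, -5) → (2, -5, 9, -5, -1) → (4, -4, -2, -5, -5) → (-8, -9, 0, -10, -5))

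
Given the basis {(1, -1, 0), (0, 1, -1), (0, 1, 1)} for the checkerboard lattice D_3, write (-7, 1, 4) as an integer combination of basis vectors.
-7b₁ - 5b₂ - b₃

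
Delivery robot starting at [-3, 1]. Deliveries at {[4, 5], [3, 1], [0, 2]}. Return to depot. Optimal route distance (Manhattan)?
22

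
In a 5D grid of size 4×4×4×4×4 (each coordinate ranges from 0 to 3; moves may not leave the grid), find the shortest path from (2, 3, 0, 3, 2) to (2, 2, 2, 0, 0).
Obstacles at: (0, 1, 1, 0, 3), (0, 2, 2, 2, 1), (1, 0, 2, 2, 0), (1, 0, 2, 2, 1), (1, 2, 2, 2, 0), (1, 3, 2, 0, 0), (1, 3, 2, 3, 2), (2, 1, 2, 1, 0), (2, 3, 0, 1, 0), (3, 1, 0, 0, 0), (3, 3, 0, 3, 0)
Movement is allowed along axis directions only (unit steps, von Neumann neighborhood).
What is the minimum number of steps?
8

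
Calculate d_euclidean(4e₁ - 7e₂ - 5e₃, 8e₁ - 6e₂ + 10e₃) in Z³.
15.5563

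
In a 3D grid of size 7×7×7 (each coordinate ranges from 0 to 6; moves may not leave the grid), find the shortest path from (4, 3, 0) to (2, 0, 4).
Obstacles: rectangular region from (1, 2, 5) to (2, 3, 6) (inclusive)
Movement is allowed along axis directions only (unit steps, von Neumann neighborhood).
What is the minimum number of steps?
9
(one shortest path: (4, 3, 0) → (3, 3, 0) → (2, 3, 0) → (2, 2, 0) → (2, 1, 0) → (2, 0, 0) → (2, 0, 1) → (2, 0, 2) → (2, 0, 3) → (2, 0, 4))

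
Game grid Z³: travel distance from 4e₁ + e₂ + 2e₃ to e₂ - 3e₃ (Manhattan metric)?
9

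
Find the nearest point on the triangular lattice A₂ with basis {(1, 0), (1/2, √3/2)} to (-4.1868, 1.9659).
(-4, 1.732)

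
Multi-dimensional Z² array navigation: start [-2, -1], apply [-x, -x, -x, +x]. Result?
(-4, -1)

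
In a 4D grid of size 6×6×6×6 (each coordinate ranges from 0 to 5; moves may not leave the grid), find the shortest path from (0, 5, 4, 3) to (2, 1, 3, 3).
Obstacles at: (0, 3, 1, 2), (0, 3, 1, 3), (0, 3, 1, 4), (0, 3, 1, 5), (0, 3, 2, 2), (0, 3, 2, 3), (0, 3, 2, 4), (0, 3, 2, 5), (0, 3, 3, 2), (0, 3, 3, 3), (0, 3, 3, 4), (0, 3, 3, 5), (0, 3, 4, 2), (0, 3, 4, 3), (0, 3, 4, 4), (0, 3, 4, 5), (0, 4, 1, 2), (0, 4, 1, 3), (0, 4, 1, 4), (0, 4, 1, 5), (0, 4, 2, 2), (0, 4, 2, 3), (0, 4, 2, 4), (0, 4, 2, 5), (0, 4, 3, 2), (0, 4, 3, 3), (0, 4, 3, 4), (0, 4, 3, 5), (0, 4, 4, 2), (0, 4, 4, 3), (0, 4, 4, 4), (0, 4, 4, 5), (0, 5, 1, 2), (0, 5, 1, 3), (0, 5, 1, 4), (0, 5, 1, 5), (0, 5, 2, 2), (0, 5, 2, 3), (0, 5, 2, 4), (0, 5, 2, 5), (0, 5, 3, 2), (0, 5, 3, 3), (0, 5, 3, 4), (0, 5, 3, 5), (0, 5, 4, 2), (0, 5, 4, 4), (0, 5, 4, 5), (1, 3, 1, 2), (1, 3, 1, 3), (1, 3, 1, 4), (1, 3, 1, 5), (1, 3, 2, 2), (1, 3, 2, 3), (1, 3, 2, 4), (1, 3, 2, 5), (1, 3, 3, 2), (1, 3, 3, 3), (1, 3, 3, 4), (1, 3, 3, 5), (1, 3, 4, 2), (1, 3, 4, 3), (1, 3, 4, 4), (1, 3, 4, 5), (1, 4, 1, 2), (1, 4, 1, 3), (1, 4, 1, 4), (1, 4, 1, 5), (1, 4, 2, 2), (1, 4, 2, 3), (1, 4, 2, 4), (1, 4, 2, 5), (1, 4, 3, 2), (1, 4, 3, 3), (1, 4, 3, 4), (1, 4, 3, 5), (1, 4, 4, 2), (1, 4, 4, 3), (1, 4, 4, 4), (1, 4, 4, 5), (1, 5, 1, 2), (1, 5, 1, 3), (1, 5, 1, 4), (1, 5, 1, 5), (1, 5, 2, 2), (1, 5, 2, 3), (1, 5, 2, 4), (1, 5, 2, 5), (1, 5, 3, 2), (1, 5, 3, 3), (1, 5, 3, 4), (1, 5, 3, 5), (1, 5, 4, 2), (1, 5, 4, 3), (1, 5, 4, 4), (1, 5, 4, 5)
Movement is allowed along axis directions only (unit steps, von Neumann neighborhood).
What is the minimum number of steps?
9
(one shortest path: (0, 5, 4, 3) → (0, 5, 5, 3) → (1, 5, 5, 3) → (2, 5, 5, 3) → (2, 4, 5, 3) → (2, 3, 5, 3) → (2, 2, 5, 3) → (2, 1, 5, 3) → (2, 1, 4, 3) → (2, 1, 3, 3))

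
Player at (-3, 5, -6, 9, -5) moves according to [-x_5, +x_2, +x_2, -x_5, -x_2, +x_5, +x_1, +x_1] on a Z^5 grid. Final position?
(-1, 6, -6, 9, -6)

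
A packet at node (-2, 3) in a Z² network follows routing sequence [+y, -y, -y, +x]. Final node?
(-1, 2)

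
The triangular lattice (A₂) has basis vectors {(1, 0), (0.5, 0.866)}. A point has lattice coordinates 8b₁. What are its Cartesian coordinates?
(8, 0)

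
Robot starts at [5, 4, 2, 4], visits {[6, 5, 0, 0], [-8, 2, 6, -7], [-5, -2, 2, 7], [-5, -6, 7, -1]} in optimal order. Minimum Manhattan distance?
70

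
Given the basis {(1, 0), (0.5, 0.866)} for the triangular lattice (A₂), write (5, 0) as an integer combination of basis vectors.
5b₁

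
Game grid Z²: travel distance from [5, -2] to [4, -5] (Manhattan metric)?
4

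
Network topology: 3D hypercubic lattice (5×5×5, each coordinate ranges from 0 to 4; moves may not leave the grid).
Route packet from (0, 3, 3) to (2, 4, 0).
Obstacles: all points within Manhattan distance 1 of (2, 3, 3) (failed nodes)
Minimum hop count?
6
(one shortest path: (0, 3, 3) → (0, 4, 3) → (1, 4, 3) → (1, 4, 2) → (2, 4, 2) → (2, 4, 1) → (2, 4, 0))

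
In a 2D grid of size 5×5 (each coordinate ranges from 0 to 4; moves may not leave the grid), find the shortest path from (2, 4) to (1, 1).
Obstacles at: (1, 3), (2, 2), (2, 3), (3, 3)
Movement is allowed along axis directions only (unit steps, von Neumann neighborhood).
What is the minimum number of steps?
6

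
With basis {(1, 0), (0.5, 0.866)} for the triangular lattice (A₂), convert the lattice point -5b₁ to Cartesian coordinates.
(-5, 0)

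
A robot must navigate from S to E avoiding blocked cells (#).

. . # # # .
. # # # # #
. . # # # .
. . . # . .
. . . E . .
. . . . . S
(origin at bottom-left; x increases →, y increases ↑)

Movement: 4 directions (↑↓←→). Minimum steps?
3
(one shortest path: (5, 0) → (4, 0) → (3, 0) → (3, 1))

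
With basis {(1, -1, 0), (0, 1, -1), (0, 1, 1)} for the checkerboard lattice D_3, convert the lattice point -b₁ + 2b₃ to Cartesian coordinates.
(-1, 3, 2)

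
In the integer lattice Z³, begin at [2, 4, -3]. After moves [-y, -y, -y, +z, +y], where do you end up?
(2, 2, -2)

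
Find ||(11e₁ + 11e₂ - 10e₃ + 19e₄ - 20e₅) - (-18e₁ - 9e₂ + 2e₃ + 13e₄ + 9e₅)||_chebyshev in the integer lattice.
29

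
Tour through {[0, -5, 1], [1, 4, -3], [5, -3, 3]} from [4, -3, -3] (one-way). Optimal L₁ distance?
30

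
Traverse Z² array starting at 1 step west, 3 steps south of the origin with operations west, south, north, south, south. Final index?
(-2, -5)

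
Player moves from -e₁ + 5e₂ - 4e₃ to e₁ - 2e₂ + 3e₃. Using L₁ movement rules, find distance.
16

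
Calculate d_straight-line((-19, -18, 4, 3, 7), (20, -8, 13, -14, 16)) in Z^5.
45.5192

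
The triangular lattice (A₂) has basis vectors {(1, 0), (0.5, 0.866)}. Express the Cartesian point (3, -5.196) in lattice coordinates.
6b₁ - 6b₂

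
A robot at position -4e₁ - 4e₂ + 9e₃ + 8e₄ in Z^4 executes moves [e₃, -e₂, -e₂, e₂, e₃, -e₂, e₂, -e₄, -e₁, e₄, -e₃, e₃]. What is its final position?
(-5, -5, 11, 8)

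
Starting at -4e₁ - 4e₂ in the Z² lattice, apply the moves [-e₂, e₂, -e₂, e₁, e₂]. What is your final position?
(-3, -4)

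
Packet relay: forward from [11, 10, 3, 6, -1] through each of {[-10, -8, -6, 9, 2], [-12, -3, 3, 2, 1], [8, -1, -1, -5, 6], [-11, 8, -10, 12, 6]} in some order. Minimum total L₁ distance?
126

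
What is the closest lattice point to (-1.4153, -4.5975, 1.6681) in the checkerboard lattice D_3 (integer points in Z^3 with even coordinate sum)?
(-1, -5, 2)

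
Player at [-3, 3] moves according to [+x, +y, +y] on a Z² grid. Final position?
(-2, 5)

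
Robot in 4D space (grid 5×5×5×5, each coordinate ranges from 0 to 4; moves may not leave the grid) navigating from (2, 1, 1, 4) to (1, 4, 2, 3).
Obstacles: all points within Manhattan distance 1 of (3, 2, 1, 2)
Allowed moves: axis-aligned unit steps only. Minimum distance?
6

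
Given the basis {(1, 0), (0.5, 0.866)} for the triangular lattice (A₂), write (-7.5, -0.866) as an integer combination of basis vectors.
-7b₁ - b₂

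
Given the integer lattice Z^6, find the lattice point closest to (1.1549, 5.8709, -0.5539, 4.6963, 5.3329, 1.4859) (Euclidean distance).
(1, 6, -1, 5, 5, 1)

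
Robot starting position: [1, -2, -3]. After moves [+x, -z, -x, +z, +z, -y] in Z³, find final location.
(1, -3, -2)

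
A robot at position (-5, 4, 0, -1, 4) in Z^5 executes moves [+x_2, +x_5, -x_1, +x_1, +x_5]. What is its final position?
(-5, 5, 0, -1, 6)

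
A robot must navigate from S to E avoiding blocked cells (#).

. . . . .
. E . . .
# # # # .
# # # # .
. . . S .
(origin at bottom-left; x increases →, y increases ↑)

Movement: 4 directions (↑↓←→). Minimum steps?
7
(one shortest path: (3, 0) → (4, 0) → (4, 1) → (4, 2) → (4, 3) → (3, 3) → (2, 3) → (1, 3))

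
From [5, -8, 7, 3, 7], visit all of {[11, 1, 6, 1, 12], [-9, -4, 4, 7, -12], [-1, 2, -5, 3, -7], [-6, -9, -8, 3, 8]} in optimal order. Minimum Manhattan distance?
136
(one optimal route: (5, -8, 7, 3, 7) → (11, 1, 6, 1, 12) → (-6, -9, -8, 3, 8) → (-1, 2, -5, 3, -7) → (-9, -4, 4, 7, -12))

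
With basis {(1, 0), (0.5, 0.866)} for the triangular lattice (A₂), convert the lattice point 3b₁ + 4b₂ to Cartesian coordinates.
(5, 3.464)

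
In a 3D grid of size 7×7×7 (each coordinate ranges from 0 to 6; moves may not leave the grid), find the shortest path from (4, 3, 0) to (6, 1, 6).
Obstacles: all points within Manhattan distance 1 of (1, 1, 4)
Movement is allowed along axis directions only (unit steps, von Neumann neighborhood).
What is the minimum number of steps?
10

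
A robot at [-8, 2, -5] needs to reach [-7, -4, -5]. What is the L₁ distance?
7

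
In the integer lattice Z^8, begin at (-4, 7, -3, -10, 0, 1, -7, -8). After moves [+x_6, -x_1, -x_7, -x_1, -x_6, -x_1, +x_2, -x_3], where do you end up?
(-7, 8, -4, -10, 0, 1, -8, -8)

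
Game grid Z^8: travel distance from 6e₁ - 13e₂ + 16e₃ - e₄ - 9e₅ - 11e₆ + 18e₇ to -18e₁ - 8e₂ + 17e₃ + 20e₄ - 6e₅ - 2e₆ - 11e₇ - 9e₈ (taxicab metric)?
101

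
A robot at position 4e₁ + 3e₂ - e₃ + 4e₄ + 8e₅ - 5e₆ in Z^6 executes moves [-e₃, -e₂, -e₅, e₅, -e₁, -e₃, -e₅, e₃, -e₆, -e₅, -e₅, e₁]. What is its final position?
(4, 2, -2, 4, 5, -6)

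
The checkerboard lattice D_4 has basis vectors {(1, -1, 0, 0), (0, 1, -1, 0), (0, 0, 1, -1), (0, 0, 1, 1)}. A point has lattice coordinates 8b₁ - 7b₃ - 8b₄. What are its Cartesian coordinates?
(8, -8, -15, -1)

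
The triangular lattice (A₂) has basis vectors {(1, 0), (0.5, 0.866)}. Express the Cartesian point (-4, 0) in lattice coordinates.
-4b₁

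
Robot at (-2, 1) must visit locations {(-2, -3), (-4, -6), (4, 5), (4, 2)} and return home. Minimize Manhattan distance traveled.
38
(one optimal route: (-2, 1) → (-2, -3) → (-4, -6) → (4, 5) → (4, 2) → (-2, 1))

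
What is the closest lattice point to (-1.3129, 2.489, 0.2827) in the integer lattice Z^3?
(-1, 2, 0)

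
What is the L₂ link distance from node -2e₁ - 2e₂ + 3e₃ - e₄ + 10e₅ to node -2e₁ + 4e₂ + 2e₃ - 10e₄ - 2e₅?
16.1864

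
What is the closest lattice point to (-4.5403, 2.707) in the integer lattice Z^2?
(-5, 3)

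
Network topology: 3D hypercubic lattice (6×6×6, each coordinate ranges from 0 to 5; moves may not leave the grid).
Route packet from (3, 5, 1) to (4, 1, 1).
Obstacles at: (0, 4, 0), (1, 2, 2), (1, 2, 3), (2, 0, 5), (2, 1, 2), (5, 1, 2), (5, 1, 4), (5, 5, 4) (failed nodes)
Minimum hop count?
5
(one shortest path: (3, 5, 1) → (4, 5, 1) → (4, 4, 1) → (4, 3, 1) → (4, 2, 1) → (4, 1, 1))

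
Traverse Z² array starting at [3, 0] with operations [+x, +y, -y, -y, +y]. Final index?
(4, 0)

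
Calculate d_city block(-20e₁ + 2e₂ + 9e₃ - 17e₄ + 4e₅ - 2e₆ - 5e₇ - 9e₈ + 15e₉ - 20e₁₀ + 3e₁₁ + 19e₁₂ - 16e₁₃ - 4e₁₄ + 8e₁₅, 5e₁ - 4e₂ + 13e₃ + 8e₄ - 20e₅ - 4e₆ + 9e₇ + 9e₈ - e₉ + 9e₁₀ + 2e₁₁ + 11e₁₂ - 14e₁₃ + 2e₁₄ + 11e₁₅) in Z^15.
183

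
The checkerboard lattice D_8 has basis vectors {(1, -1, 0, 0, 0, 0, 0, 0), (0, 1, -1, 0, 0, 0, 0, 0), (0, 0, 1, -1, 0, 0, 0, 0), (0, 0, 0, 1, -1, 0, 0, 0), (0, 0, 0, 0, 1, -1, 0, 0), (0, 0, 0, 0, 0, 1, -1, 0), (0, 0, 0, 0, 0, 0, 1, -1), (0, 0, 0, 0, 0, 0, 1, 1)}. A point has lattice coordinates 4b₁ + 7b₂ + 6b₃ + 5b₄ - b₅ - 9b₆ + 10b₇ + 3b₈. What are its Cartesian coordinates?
(4, 3, -1, -1, -6, -8, 22, -7)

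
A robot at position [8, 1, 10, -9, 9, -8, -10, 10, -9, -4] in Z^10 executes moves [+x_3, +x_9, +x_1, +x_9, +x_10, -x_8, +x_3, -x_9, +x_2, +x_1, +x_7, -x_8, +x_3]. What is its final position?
(10, 2, 13, -9, 9, -8, -9, 8, -8, -3)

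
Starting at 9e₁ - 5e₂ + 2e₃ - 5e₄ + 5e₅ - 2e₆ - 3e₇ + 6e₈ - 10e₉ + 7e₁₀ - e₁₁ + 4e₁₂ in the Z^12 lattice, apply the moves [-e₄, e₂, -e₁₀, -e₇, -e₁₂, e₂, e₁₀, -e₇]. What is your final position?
(9, -3, 2, -6, 5, -2, -5, 6, -10, 7, -1, 3)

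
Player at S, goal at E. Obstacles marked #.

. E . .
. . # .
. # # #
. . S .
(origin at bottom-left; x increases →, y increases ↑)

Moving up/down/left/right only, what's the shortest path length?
6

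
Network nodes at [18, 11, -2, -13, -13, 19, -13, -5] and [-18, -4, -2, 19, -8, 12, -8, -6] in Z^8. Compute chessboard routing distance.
36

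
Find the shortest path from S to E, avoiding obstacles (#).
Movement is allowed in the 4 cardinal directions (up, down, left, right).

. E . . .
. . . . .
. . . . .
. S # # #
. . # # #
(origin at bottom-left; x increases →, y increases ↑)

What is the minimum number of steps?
3
(one shortest path: (1, 1) → (1, 2) → (1, 3) → (1, 4))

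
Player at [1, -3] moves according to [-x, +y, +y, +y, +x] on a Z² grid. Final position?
(1, 0)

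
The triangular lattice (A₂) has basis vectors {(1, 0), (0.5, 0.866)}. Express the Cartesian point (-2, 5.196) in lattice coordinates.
-5b₁ + 6b₂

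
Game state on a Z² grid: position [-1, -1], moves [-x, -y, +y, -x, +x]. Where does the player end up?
(-2, -1)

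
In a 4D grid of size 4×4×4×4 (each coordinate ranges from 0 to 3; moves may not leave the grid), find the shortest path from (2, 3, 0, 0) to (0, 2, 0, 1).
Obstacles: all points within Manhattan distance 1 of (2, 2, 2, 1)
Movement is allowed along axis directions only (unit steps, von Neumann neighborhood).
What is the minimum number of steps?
4
(one shortest path: (2, 3, 0, 0) → (1, 3, 0, 0) → (0, 3, 0, 0) → (0, 2, 0, 0) → (0, 2, 0, 1))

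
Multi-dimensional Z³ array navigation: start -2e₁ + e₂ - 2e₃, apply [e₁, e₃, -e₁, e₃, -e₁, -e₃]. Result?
(-3, 1, -1)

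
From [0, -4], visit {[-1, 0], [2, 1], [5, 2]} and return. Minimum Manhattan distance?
24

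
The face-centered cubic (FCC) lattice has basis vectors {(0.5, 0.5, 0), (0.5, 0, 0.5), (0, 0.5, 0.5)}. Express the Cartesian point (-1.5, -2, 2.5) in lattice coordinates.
-6b₁ + 3b₂ + 2b₃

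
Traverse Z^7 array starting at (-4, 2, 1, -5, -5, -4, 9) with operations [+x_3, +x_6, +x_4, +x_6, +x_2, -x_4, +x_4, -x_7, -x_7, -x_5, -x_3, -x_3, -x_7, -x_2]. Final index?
(-4, 2, 0, -4, -6, -2, 6)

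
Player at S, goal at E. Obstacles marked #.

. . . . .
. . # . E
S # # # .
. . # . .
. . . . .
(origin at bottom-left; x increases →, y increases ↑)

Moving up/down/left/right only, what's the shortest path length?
7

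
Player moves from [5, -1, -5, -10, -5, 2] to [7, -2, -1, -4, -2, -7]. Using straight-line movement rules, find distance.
12.1244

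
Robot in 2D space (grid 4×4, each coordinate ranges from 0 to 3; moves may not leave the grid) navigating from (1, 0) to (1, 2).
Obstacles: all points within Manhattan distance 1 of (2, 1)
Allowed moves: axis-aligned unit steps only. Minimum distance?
4
(one shortest path: (1, 0) → (0, 0) → (0, 1) → (0, 2) → (1, 2))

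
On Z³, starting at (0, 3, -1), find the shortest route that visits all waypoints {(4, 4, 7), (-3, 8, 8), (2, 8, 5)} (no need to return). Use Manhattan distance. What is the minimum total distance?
29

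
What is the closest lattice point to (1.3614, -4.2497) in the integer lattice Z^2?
(1, -4)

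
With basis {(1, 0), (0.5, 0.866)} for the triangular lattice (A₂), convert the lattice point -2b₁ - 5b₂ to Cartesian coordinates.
(-4.5, -4.33)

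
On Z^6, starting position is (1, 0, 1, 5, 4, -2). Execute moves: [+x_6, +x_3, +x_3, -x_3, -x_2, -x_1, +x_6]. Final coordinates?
(0, -1, 2, 5, 4, 0)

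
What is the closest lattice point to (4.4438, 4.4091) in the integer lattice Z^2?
(4, 4)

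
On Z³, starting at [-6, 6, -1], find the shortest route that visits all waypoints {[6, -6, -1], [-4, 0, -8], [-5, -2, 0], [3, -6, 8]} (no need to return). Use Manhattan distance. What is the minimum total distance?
54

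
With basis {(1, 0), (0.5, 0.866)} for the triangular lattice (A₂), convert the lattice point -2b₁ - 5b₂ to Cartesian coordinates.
(-4.5, -4.33)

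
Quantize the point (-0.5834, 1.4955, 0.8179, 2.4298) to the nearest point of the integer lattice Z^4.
(-1, 1, 1, 2)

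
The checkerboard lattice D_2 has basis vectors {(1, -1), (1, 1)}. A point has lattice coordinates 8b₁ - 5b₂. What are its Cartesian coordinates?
(3, -13)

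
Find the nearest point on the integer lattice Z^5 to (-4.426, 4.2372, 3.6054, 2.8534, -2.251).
(-4, 4, 4, 3, -2)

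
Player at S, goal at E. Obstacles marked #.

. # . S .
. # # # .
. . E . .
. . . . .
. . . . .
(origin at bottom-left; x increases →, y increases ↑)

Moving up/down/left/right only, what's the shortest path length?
5
(one shortest path: (3, 4) → (4, 4) → (4, 3) → (4, 2) → (3, 2) → (2, 2))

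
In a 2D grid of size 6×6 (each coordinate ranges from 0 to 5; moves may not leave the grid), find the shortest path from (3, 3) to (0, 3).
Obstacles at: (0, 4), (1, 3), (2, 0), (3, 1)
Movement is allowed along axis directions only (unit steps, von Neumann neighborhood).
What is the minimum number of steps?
5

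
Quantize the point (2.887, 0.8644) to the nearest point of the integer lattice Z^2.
(3, 1)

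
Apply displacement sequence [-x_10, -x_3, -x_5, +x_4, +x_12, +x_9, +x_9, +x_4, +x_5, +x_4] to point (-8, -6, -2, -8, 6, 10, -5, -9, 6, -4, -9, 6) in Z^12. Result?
(-8, -6, -3, -5, 6, 10, -5, -9, 8, -5, -9, 7)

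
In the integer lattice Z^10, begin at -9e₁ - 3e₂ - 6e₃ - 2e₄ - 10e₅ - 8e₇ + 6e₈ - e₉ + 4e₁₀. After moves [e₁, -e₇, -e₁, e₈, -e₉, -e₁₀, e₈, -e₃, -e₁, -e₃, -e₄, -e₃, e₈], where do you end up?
(-10, -3, -9, -3, -10, 0, -9, 9, -2, 3)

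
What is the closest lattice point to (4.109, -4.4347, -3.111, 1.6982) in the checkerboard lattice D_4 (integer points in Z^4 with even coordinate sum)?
(4, -5, -3, 2)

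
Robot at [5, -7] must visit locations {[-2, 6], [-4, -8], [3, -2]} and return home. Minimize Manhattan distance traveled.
46
(one optimal route: (5, -7) → (-4, -8) → (-2, 6) → (3, -2) → (5, -7))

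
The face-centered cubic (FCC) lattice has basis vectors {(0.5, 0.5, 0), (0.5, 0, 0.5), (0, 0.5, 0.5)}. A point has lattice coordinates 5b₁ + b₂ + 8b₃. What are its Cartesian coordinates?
(3, 6.5, 4.5)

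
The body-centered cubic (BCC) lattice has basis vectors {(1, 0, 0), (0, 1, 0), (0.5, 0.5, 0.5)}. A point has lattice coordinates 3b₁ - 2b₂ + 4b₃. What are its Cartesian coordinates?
(5, 0, 2)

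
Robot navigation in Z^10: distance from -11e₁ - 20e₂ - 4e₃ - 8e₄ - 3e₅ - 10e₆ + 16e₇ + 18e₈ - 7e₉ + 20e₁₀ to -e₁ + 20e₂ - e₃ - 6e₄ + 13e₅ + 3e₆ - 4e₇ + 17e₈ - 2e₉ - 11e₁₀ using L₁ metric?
141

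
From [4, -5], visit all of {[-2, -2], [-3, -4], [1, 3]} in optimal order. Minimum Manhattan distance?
19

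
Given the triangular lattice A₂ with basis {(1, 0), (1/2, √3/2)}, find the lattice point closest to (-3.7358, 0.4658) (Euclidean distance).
(-3.5, 0.866)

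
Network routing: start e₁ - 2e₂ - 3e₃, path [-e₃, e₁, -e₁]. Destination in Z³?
(1, -2, -4)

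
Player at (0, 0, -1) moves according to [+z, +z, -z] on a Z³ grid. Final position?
(0, 0, 0)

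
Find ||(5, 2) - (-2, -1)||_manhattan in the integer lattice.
10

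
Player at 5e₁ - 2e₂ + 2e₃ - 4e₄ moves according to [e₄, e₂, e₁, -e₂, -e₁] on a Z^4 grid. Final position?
(5, -2, 2, -3)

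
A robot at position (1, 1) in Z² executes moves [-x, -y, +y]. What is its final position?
(0, 1)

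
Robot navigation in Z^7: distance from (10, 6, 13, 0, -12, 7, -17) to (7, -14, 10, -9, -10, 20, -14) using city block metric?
53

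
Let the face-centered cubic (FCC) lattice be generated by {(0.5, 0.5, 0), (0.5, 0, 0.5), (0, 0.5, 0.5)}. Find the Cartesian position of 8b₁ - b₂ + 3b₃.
(3.5, 5.5, 1)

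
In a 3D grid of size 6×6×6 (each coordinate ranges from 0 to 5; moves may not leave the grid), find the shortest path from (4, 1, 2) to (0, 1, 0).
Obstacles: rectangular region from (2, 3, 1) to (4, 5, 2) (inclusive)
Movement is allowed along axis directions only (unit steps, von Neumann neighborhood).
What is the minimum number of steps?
6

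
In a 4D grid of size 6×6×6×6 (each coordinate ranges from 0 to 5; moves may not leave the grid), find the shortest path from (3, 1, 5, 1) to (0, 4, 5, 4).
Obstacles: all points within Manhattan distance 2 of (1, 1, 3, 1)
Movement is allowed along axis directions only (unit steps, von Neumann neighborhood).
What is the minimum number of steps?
9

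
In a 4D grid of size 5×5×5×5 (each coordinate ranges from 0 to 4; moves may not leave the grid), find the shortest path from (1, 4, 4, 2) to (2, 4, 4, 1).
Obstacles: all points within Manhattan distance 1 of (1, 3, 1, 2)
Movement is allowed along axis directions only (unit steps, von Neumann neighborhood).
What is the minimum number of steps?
2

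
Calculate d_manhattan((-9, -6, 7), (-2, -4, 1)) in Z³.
15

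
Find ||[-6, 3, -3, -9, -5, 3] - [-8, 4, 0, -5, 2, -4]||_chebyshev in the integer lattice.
7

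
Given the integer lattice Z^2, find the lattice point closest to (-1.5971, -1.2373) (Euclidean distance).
(-2, -1)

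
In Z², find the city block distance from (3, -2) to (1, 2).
6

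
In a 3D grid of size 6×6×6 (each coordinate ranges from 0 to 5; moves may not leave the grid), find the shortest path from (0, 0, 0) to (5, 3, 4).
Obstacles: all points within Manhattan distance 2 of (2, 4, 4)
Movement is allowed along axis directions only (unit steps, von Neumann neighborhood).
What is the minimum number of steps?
12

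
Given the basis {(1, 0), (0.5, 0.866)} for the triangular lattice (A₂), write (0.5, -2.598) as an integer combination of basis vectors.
2b₁ - 3b₂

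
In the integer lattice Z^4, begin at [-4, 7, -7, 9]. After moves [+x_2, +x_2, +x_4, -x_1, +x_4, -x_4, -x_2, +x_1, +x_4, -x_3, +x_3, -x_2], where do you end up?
(-4, 7, -7, 11)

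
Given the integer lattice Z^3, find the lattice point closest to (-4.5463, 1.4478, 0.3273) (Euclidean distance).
(-5, 1, 0)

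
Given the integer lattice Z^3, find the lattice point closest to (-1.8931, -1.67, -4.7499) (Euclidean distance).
(-2, -2, -5)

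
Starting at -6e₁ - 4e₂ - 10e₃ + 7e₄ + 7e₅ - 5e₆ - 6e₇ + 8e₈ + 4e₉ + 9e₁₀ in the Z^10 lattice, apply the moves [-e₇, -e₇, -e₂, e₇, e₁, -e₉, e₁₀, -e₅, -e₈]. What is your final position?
(-5, -5, -10, 7, 6, -5, -7, 7, 3, 10)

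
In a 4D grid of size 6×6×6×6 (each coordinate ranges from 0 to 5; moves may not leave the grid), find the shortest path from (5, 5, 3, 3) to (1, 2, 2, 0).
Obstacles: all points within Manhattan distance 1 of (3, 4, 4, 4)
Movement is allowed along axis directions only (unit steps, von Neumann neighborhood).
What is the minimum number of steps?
11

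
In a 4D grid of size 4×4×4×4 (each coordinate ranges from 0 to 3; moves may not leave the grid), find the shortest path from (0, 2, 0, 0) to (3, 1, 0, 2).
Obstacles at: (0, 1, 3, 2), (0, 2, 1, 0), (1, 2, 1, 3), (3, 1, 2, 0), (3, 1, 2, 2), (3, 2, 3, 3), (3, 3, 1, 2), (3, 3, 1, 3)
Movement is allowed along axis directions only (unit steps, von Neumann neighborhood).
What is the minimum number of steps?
6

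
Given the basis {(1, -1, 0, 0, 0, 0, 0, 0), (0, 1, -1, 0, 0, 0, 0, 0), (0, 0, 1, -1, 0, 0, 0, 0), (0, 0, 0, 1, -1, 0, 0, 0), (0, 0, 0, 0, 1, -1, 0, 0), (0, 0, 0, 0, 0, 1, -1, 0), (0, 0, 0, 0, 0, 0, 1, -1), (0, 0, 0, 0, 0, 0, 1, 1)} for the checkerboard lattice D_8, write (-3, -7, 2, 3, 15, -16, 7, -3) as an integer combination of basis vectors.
-3b₁ - 10b₂ - 8b₃ - 5b₄ + 10b₅ - 6b₆ + 2b₇ - b₈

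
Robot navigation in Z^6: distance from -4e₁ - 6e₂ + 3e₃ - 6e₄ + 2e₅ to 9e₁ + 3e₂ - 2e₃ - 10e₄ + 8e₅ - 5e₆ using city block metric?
42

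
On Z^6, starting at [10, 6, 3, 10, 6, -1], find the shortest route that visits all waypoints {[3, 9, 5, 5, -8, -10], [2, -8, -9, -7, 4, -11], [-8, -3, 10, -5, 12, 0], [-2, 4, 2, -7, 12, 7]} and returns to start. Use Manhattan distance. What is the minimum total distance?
228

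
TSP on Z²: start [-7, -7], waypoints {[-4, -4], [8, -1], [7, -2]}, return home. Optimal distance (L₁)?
42
(one optimal route: (-7, -7) → (-4, -4) → (8, -1) → (7, -2) → (-7, -7))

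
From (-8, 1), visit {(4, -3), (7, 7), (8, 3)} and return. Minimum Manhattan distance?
52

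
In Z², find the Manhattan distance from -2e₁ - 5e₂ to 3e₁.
10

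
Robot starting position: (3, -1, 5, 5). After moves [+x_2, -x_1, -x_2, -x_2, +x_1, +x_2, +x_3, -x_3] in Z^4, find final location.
(3, -1, 5, 5)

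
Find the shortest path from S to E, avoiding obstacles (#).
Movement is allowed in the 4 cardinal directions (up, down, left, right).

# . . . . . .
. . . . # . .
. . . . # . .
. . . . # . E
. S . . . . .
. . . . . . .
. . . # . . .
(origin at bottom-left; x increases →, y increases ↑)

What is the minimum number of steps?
6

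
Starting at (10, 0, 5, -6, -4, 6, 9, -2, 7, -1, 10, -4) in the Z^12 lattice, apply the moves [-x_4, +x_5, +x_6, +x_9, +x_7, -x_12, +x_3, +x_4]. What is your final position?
(10, 0, 6, -6, -3, 7, 10, -2, 8, -1, 10, -5)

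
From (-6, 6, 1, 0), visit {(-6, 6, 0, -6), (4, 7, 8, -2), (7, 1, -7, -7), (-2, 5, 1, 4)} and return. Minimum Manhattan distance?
92
(one optimal route: (-6, 6, 1, 0) → (-6, 6, 0, -6) → (7, 1, -7, -7) → (4, 7, 8, -2) → (-2, 5, 1, 4) → (-6, 6, 1, 0))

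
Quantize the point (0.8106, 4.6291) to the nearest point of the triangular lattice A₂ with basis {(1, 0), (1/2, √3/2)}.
(0.5, 4.33)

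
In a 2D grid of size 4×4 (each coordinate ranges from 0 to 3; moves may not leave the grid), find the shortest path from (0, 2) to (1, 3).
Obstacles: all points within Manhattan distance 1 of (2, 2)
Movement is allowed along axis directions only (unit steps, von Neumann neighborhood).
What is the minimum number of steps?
2
(one shortest path: (0, 2) → (0, 3) → (1, 3))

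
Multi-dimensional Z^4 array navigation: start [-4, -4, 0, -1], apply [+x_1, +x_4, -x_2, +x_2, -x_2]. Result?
(-3, -5, 0, 0)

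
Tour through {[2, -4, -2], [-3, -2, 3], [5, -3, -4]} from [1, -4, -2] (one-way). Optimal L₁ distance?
23
(one optimal route: (1, -4, -2) → (2, -4, -2) → (5, -3, -4) → (-3, -2, 3))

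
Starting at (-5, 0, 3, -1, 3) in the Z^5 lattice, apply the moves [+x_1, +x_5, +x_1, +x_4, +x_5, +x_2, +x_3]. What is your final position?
(-3, 1, 4, 0, 5)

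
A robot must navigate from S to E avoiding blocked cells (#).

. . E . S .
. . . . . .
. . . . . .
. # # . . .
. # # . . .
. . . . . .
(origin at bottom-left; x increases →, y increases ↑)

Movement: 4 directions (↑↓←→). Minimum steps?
2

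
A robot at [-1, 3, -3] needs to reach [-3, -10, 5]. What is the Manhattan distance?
23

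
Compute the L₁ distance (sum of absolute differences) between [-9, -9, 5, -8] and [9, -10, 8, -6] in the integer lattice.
24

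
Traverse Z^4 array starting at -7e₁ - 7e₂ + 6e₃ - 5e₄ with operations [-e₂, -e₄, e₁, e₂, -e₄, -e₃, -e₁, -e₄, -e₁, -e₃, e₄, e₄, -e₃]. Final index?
(-8, -7, 3, -6)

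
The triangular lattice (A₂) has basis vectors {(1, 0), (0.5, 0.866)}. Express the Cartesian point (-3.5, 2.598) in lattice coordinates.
-5b₁ + 3b₂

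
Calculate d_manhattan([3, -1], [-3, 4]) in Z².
11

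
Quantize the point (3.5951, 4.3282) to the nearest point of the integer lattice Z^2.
(4, 4)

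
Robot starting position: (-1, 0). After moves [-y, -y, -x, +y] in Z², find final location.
(-2, -1)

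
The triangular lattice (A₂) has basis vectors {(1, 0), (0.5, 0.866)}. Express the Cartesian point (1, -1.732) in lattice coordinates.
2b₁ - 2b₂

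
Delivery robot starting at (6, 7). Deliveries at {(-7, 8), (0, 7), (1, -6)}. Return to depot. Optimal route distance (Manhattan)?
54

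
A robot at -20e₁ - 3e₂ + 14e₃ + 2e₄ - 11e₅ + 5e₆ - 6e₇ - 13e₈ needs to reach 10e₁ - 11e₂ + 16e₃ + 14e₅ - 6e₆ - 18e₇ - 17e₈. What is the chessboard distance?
30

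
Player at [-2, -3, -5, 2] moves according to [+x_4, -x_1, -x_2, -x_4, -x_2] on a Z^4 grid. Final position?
(-3, -5, -5, 2)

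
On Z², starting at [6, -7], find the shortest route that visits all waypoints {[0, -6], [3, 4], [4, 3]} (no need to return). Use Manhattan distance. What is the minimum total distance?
22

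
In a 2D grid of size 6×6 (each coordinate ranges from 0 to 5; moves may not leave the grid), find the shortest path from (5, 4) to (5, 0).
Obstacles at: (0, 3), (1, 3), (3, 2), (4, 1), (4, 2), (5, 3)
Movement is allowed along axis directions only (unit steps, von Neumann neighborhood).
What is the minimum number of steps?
10
(one shortest path: (5, 4) → (4, 4) → (3, 4) → (2, 4) → (2, 3) → (2, 2) → (2, 1) → (3, 1) → (3, 0) → (4, 0) → (5, 0))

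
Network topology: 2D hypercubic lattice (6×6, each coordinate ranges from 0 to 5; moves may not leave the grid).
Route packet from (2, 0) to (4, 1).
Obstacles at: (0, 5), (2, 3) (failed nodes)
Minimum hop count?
3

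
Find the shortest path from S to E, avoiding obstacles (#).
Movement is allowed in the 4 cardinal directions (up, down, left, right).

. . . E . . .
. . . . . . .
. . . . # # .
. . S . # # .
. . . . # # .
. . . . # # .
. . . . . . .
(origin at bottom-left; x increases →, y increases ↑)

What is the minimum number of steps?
4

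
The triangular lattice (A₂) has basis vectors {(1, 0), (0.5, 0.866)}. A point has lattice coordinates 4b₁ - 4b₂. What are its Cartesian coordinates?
(2, -3.464)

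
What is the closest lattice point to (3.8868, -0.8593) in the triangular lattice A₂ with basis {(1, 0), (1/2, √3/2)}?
(3.5, -0.866)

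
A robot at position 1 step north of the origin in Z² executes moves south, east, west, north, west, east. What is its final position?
(0, 1)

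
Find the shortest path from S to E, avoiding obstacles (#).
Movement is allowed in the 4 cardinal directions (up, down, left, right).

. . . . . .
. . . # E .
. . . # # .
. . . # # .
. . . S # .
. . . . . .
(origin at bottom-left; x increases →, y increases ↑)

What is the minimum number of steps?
8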